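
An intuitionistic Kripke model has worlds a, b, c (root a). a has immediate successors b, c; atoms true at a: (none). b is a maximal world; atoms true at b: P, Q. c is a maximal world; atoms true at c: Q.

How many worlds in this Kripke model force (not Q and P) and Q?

a: does not force it — a does not force (not Q and P) and Q since a fails not Q and P.
b: does not force it — b does not force (not Q and P) and Q since b fails not Q and P.
c: does not force it — c does not force (not Q and P) and Q since c fails not Q and P.
Worlds forcing the formula: { }.

0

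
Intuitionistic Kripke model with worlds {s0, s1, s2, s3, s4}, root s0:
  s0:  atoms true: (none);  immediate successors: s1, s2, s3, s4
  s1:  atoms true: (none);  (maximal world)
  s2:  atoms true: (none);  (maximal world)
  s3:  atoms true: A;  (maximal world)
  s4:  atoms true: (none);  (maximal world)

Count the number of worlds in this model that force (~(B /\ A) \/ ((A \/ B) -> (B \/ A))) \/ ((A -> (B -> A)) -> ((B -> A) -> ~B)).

5

s0: forces it.
s1: forces it.
s2: forces it.
s3: forces it.
s4: forces it.
Worlds forcing the formula: {s0, s1, s2, s3, s4}.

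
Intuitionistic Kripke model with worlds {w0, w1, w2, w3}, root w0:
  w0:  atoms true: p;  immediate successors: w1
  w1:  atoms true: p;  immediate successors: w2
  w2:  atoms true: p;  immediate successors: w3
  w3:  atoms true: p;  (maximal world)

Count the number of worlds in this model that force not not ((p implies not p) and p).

0

w0: does not force it — w0 does not force not not ((p implies not p) and p) since w0 is accessible from w0 and w0 forces not ((p implies not p) and p).
w1: does not force it — w1 does not force not not ((p implies not p) and p) since w1 is accessible from w1 and w1 forces not ((p implies not p) and p).
w2: does not force it.
w3: does not force it.
Worlds forcing the formula: { }.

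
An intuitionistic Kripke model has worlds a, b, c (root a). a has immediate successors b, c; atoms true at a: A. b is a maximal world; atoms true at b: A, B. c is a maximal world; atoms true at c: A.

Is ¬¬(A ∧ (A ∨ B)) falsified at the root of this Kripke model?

a ⊩ ¬¬(A ∧ (A ∨ B)): no world accessible from a forces ¬(A ∧ (A ∨ B)).
So the root a forces ¬¬(A ∧ (A ∨ B)); the model is not a countermodel.

No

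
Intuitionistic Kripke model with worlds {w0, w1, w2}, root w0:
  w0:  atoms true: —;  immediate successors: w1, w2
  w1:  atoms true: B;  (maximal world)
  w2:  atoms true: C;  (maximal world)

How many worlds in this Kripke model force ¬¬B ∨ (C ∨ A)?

w0: does not force it — w0 ⊮ ¬¬B ∨ (C ∨ A): neither disjunct is forced at w0.
w1: forces it.
w2: forces it.
Worlds forcing the formula: {w1, w2}.

2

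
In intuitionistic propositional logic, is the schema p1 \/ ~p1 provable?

This is the law of excluded middle, which is not intuitionistically valid.
A Kripke countermodel: worlds 0, 1; order generated by 0 <= 1; atoms true at each world — 0:{}; 1:{p1}.
0 ||-/- p1 \/ ~p1: neither disjunct is forced at 0.
0 lacks atom p1, so 0 ||-/- p1.
So the root 0 does not force the formula.

No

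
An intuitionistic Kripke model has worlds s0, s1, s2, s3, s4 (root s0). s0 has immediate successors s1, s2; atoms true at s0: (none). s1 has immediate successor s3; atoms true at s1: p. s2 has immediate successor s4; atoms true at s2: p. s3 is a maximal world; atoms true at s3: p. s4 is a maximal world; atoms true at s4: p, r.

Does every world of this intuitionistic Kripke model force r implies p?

Yes

s0 forces r implies p: every world accessible from s0 that forces r (namely s4) also forces p.
Since the root s0 forces r implies p and forcing is persistent (monotone upward), every world forces it.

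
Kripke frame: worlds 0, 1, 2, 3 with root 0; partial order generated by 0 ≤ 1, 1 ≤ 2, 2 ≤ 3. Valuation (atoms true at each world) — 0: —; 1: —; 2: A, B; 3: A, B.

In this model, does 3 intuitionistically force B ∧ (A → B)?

3 ⊩ B ∧ (A → B) since 3 forces both conjuncts.

Yes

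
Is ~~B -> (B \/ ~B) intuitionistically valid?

No

This is a variant of double-negation elimination (deriving excluded middle from double negation), which is not intuitionistically valid.
A Kripke countermodel: worlds 0, 1; order generated by 0 <= 1; atoms true at each world — 0:{}; 1:{B}.
0 ||-/- ~~B -> (B \/ ~B): already at 0 itself, 0 ||- ~~B but 0 ||-/- B \/ ~B.
0 ||-/- B \/ ~B: neither disjunct is forced at 0.
0 lacks atom B, so 0 ||-/- B.
So the root 0 does not force the formula.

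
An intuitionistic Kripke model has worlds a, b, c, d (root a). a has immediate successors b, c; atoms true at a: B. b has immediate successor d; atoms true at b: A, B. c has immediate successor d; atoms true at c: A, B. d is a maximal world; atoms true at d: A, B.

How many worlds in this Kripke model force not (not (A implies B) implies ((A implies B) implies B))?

a: does not force it — a does not force not (not (A implies B) implies ((A implies B) implies B)) since a is accessible from a and a forces not (A implies B) implies ((A implies B) implies B).
b: does not force it — b does not force not (not (A implies B) implies ((A implies B) implies B)) since b is accessible from b and b forces not (A implies B) implies ((A implies B) implies B).
c: does not force it.
d: does not force it.
Worlds forcing the formula: { }.

0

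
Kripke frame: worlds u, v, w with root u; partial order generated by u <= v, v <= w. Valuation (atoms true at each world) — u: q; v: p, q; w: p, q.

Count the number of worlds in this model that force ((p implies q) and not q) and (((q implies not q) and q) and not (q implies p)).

u: does not force it — u does not force ((p implies q) and not q) and (((q implies not q) and q) and not (q implies p)) since u fails (p implies q) and not q.
v: does not force it.
w: does not force it.
Worlds forcing the formula: { }.

0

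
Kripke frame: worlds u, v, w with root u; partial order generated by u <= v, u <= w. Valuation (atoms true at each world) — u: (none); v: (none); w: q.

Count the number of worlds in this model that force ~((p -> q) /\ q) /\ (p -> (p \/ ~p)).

u: does not force it — u ||-/- ~((p -> q) /\ q) /\ (p -> (p \/ ~p)) since u fails ~((p -> q) /\ q).
v: forces it.
w: does not force it — w ||-/- ~((p -> q) /\ q) /\ (p -> (p \/ ~p)) since w fails ~((p -> q) /\ q).
Worlds forcing the formula: {v}.

1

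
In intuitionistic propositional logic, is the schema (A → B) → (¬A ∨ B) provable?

No

This is the material-implication-as-disjunction principle, which is not intuitionistically valid.
A Kripke countermodel: worlds a, b; order generated by a ≤ b; atoms true at each world — a:{}; b:{A,B}.
a ⊮ (A → B) → (¬A ∨ B): already at a itself, a ⊩ A → B but a ⊮ ¬A ∨ B.
a ⊮ ¬A ∨ B: neither disjunct is forced at a.
a ⊮ ¬A since b is accessible from a and b ⊩ A.
So the root a does not force the formula.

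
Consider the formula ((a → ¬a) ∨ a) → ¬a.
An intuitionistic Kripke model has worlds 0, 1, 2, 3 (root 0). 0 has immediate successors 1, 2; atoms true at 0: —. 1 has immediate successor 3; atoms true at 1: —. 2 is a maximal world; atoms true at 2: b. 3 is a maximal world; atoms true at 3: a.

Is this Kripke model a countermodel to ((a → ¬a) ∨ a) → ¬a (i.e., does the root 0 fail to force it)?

0 ⊮ ((a → ¬a) ∨ a) → ¬a: at the accessible world 3, 3 ⊩ (a → ¬a) ∨ a but 3 ⊮ ¬a.
3 ⊮ ¬a since 3 is accessible from 3 and 3 ⊩ a.
So the root 0 does not force ((a → ¬a) ∨ a) → ¬a; the model is a countermodel.

Yes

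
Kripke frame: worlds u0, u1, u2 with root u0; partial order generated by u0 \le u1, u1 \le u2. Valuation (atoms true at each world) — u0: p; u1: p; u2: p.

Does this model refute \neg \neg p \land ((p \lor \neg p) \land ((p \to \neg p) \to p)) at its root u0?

No

u0 \Vdash \neg \neg p \land ((p \lor \neg p) \land ((p \to \neg p) \to p)) since u0 forces both conjuncts.
So the root u0 forces \neg \neg p \land ((p \lor \neg p) \land ((p \to \neg p) \to p)); the model is not a countermodel.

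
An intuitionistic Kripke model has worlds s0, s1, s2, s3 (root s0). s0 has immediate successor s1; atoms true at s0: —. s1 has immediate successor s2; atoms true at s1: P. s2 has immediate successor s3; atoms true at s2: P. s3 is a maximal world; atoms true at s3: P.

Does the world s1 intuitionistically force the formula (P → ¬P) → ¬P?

s1 ⊩ (P → ¬P) → ¬P vacuously: no world accessible from s1 forces the antecedent P → ¬P.

Yes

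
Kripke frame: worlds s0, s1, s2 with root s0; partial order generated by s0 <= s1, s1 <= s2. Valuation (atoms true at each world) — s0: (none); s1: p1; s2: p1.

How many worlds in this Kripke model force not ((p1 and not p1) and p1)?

3

s0: forces it.
s1: forces it.
s2: forces it.
Worlds forcing the formula: {s0, s1, s2}.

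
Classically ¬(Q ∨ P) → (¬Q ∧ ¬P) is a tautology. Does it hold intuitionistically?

This is a constructively valid De Morgan direction (negated disjunction to conjunction of negations), which is intuitionistically derivable.
From ¬(Q ∨ P): if Q held then Q ∨ P would, contradiction — so ¬Q; similarly ¬P.

Yes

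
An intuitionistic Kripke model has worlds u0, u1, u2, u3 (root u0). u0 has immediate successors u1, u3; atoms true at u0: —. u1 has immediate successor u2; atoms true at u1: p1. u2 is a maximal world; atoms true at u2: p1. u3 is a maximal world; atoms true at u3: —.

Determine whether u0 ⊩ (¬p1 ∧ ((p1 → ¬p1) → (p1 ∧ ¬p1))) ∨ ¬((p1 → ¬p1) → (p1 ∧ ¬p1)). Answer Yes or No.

u0 ⊮ (¬p1 ∧ ((p1 → ¬p1) → (p1 ∧ ¬p1))) ∨ ¬((p1 → ¬p1) → (p1 ∧ ¬p1)): neither disjunct is forced at u0.
u0 ⊮ ¬p1 ∧ ((p1 → ¬p1) → (p1 ∧ ¬p1)) since u0 fails ¬p1.

No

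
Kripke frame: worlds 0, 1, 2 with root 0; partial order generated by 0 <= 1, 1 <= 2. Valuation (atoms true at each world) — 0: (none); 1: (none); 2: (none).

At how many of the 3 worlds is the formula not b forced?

3

0: forces it.
1: forces it.
2: forces it.
Worlds forcing the formula: {0, 1, 2}.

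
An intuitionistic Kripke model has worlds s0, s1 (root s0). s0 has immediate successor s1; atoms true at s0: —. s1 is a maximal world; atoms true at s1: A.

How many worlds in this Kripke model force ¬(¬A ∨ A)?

0

s0: does not force it — s0 ⊮ ¬(¬A ∨ A) since s1 is accessible from s0 and s1 ⊩ ¬A ∨ A.
s1: does not force it.
Worlds forcing the formula: { }.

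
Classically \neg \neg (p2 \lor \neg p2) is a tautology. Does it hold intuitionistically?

Yes

This is the double negation of excluded middle, which is intuitionistically derivable.
Assuming \neg (p2 \lor \neg p2): from p2 we'd get p2 \lor \neg p2, so \neg p2; but then p2 \lor \neg p2 again — contradiction. Hence \neg \neg (p2 \lor \neg p2).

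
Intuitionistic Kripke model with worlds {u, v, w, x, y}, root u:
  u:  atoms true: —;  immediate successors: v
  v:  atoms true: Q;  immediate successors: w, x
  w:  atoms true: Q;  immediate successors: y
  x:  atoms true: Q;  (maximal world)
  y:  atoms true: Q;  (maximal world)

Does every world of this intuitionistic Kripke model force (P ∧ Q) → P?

u ⊩ (P ∧ Q) → P vacuously: no world accessible from u forces the antecedent P ∧ Q.
Since the root u forces (P ∧ Q) → P and forcing is persistent (monotone upward), every world forces it.

Yes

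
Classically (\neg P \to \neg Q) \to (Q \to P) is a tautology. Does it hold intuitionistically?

This is the converse of contraposition, which is not intuitionistically valid.
A Kripke countermodel: worlds u0, u1; order generated by u0 \le u1; atoms true at each world — u0:{Q}; u1:{P,Q}.
u0 \nVdash (\neg P \to \neg Q) \to (Q \to P): already at u0 itself, u0 \Vdash \neg P \to \neg Q but u0 \nVdash Q \to P.
u0 \nVdash Q \to P: already at u0 itself, u0 \Vdash Q but u0 \nVdash P.
u0 lacks atom P, so u0 \nVdash P.
So the root u0 does not force the formula.

No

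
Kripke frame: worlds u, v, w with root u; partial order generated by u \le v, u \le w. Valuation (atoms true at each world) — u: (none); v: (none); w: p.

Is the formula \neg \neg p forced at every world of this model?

No

Not every world: u \nVdash \neg \neg p.
u \nVdash \neg \neg p since v is accessible from u and v \Vdash \neg p.
v \Vdash \neg p: no world accessible from v forces p.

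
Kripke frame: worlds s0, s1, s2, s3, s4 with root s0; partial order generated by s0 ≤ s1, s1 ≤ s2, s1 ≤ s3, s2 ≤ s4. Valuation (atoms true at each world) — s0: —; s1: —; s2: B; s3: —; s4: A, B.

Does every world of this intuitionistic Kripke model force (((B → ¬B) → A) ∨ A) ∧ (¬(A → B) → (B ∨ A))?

No

Not every world: s0 ⊮ (((B → ¬B) → A) ∨ A) ∧ (¬(A → B) → (B ∨ A)).
s0 ⊮ (((B → ¬B) → A) ∨ A) ∧ (¬(A → B) → (B ∨ A)) since s0 fails ((B → ¬B) → A) ∨ A.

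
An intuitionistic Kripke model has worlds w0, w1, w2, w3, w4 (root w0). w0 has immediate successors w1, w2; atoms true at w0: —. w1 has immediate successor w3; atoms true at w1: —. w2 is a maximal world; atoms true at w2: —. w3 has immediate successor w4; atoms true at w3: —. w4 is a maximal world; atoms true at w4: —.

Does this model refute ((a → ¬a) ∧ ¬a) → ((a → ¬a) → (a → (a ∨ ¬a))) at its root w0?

No

w0 ⊩ ((a → ¬a) ∧ ¬a) → ((a → ¬a) → (a → (a ∨ ¬a))): every world accessible from w0 that forces (a → ¬a) ∧ ¬a (namely w0, w1, w2, w3, w4) also forces (a → ¬a) → (a → (a ∨ ¬a)).
So the root w0 forces ((a → ¬a) ∧ ¬a) → ((a → ¬a) → (a → (a ∨ ¬a))); the model is not a countermodel.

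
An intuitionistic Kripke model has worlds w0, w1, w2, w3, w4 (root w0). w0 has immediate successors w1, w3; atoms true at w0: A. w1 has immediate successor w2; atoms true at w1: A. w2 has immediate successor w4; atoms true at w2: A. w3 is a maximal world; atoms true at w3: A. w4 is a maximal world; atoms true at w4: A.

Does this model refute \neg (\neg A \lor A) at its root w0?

Yes

w0 \nVdash \neg (\neg A \lor A) since w0 is accessible from w0 and w0 \Vdash \neg A \lor A.
w0 \Vdash \neg A \lor A via the disjunct A.
So the root w0 does not force \neg (\neg A \lor A); the model is a countermodel.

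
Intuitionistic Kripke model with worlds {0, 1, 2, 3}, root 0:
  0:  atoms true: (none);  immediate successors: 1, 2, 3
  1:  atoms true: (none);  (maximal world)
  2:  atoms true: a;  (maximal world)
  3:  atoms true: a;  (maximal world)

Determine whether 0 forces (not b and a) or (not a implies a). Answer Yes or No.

0 does not force (not b and a) or (not a implies a): neither disjunct is forced at 0.
0 does not force not b and a since 0 fails a.

No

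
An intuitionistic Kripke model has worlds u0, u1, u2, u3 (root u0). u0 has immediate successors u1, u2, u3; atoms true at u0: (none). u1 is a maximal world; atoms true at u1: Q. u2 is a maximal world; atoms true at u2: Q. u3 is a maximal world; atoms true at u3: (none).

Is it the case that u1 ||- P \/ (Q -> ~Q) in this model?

u1 ||-/- P \/ (Q -> ~Q): neither disjunct is forced at u1.
u1 lacks atom P, so u1 ||-/- P.

No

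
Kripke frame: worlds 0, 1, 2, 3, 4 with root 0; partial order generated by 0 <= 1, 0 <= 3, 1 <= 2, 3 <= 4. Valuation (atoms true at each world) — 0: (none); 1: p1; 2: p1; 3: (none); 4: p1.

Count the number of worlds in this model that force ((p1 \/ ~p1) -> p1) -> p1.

0: does not force it — 0 ||-/- ((p1 \/ ~p1) -> p1) -> p1: already at 0 itself, 0 ||- (p1 \/ ~p1) -> p1 but 0 ||-/- p1.
1: forces it.
2: forces it.
3: does not force it.
4: forces it.
Worlds forcing the formula: {1, 2, 4}.

3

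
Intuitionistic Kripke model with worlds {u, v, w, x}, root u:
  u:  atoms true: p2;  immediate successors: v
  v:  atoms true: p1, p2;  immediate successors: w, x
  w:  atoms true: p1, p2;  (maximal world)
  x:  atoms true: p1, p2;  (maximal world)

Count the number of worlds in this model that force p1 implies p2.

u: forces it.
v: forces it.
w: forces it.
x: forces it.
Worlds forcing the formula: {u, v, w, x}.

4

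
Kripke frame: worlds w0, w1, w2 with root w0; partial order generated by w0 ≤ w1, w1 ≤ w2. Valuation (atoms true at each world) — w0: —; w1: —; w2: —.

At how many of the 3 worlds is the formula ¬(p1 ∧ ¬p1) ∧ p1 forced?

w0: does not force it — w0 ⊮ ¬(p1 ∧ ¬p1) ∧ p1 since w0 fails p1.
w1: does not force it — w1 ⊮ ¬(p1 ∧ ¬p1) ∧ p1 since w1 fails p1.
w2: does not force it — w2 ⊮ ¬(p1 ∧ ¬p1) ∧ p1 since w2 fails p1.
Worlds forcing the formula: { }.

0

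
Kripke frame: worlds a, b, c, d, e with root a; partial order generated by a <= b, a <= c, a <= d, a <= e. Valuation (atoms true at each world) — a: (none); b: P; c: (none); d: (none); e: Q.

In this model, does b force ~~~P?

No

b ||-/- ~~~P since b is accessible from b and b ||- ~~P.
b ||- ~~P: no world accessible from b forces ~P.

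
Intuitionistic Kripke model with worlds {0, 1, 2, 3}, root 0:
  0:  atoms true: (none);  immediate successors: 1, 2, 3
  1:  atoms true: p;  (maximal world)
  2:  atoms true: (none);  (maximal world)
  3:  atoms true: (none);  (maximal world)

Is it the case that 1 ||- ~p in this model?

No

1 ||-/- ~p since 1 is accessible from 1 and 1 ||- p.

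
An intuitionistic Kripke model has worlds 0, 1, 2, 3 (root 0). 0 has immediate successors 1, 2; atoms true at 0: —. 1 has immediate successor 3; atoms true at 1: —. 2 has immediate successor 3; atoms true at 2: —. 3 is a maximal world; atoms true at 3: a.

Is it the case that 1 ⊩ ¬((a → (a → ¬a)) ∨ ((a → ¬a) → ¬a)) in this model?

1 ⊮ ¬((a → (a → ¬a)) ∨ ((a → ¬a) → ¬a)) since 1 is accessible from 1 and 1 ⊩ (a → (a → ¬a)) ∨ ((a → ¬a) → ¬a).
1 ⊩ (a → (a → ¬a)) ∨ ((a → ¬a) → ¬a) via the disjunct (a → ¬a) → ¬a.

No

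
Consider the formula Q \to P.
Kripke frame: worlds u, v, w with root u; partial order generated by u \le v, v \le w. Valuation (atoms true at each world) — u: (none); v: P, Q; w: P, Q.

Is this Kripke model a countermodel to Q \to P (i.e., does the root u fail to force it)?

u \Vdash Q \to P: every world accessible from u that forces Q (namely v, w) also forces P.
So the root u forces Q \to P; the model is not a countermodel.

No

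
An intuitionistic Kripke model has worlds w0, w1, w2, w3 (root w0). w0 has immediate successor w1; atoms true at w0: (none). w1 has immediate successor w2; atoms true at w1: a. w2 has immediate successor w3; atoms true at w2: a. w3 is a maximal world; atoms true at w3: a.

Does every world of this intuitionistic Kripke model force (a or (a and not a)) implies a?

Yes

w0 forces (a or (a and not a)) implies a: every world accessible from w0 that forces a or (a and not a) (namely w1, w2, w3) also forces a.
Since the root w0 forces (a or (a and not a)) implies a and forcing is persistent (monotone upward), every world forces it.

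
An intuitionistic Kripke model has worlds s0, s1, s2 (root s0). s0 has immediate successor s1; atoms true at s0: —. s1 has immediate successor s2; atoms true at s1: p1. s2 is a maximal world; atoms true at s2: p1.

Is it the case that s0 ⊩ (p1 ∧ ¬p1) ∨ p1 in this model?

s0 ⊮ (p1 ∧ ¬p1) ∨ p1: neither disjunct is forced at s0.
s0 ⊮ p1 ∧ ¬p1 since s0 fails p1.

No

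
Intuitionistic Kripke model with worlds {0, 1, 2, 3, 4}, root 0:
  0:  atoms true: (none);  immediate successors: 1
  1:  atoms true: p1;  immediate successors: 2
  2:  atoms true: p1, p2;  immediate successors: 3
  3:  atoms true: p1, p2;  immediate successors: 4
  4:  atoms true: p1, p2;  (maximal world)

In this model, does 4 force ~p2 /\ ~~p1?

4 ||-/- ~p2 /\ ~~p1 since 4 fails ~p2.

No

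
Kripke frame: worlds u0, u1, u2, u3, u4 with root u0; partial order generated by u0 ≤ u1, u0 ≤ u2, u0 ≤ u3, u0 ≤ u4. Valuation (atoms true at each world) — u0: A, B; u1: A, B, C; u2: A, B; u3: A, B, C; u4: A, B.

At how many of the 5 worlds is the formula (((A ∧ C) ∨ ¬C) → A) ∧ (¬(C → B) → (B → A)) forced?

5

u0: forces it.
u1: forces it.
u2: forces it.
u3: forces it.
u4: forces it.
Worlds forcing the formula: {u0, u1, u2, u3, u4}.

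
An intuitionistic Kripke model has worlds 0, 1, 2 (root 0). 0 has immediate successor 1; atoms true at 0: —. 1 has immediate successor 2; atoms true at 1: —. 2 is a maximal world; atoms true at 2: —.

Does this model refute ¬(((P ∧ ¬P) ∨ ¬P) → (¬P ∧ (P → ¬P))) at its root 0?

0 ⊮ ¬(((P ∧ ¬P) ∨ ¬P) → (¬P ∧ (P → ¬P))) since 0 is accessible from 0 and 0 ⊩ ((P ∧ ¬P) ∨ ¬P) → (¬P ∧ (P → ¬P)).
0 ⊩ ((P ∧ ¬P) ∨ ¬P) → (¬P ∧ (P → ¬P)): every world accessible from 0 that forces (P ∧ ¬P) ∨ ¬P (namely 0, 1, 2) also forces ¬P ∧ (P → ¬P).
So the root 0 does not force ¬(((P ∧ ¬P) ∨ ¬P) → (¬P ∧ (P → ¬P))); the model is a countermodel.

Yes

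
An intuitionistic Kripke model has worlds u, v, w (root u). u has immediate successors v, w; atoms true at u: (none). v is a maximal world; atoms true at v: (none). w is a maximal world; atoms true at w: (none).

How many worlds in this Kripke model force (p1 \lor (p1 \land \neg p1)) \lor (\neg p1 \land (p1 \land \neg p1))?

u: does not force it — u \nVdash (p1 \lor (p1 \land \neg p1)) \lor (\neg p1 \land (p1 \land \neg p1)): neither disjunct is forced at u.
v: does not force it.
w: does not force it.
Worlds forcing the formula: { }.

0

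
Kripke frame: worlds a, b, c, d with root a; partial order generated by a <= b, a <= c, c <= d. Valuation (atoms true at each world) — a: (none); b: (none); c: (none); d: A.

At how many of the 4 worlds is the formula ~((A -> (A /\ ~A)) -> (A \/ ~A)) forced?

a: does not force it — a ||-/- ~((A -> (A /\ ~A)) -> (A \/ ~A)) since a is accessible from a and a ||- (A -> (A /\ ~A)) -> (A \/ ~A).
b: does not force it.
c: does not force it.
d: does not force it.
Worlds forcing the formula: { }.

0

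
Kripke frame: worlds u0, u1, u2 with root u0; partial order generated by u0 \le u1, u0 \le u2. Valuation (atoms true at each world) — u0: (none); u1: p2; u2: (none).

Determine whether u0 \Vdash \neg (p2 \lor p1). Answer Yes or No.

u0 \nVdash \neg (p2 \lor p1) since u1 is accessible from u0 and u1 \Vdash p2 \lor p1.
u1 \Vdash p2 \lor p1 via the disjunct p2.

No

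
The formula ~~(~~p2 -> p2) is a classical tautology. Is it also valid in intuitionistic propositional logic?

This is the double negation of double-negation elimination, which is intuitionistically derivable.
By Glivenko's theorem the double negation of any classical propositional tautology is intuitionistically provable; ~~p2 -> p2 is classically a tautology.

Yes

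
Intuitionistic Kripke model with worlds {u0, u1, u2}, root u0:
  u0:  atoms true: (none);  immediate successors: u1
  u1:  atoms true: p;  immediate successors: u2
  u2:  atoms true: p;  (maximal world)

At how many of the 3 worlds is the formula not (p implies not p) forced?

u0: forces it.
u1: forces it.
u2: forces it.
Worlds forcing the formula: {u0, u1, u2}.

3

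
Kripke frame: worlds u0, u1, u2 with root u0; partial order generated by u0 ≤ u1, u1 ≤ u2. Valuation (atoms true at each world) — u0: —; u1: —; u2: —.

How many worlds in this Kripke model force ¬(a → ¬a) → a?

u0: forces it.
u1: forces it.
u2: forces it.
Worlds forcing the formula: {u0, u1, u2}.

3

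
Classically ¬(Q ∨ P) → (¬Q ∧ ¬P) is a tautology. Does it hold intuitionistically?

Yes

This is a constructively valid De Morgan direction (negated disjunction to conjunction of negations), which is intuitionistically derivable.
From ¬(Q ∨ P): if Q held then Q ∨ P would, contradiction — so ¬Q; similarly ¬P.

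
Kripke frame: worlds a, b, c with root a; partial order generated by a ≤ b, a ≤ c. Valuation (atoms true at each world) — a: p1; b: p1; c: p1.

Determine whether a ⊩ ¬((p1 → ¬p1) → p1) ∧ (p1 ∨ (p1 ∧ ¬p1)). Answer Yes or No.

No

a ⊮ ¬((p1 → ¬p1) → p1) ∧ (p1 ∨ (p1 ∧ ¬p1)) since a fails ¬((p1 → ¬p1) → p1).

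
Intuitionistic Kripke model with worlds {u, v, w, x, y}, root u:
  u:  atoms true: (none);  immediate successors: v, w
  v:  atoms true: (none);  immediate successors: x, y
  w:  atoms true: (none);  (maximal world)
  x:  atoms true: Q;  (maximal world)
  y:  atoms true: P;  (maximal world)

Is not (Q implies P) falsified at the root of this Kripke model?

Yes

u does not force not (Q implies P) since w is accessible from u and w forces Q implies P.
w forces Q implies P vacuously: no world accessible from w forces the antecedent Q.
So the root u does not force not (Q implies P); the model is a countermodel.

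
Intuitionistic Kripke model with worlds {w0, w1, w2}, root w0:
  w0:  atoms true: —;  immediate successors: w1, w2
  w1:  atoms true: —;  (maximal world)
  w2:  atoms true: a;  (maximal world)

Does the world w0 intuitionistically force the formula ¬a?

No

w0 ⊮ ¬a since w2 is accessible from w0 and w2 ⊩ a.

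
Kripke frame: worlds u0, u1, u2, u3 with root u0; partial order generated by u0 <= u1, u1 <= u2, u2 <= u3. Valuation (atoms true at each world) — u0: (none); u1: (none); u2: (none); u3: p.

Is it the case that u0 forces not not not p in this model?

No

u0 does not force not not not p since u0 is accessible from u0 and u0 forces not not p.
u0 forces not not p: no world accessible from u0 forces not p.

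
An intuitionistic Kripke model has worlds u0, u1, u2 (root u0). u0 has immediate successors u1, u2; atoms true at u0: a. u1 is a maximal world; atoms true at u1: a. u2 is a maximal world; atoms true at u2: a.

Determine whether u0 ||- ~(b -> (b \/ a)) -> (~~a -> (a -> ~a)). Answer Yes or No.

Yes

u0 ||- ~(b -> (b \/ a)) -> (~~a -> (a -> ~a)) vacuously: no world accessible from u0 forces the antecedent ~(b -> (b \/ a)).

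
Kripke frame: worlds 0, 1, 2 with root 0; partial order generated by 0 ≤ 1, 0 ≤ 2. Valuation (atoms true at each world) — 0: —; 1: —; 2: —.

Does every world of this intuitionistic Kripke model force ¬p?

Yes

0 ⊩ ¬p: no world accessible from 0 forces p.
Since the root 0 forces ¬p and forcing is persistent (monotone upward), every world forces it.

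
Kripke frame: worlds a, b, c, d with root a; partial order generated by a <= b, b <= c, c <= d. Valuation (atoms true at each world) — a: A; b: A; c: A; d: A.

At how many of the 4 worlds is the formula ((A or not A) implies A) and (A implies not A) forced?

0

a: does not force it — a does not force ((A or not A) implies A) and (A implies not A) since a fails A implies not A.
b: does not force it.
c: does not force it.
d: does not force it.
Worlds forcing the formula: { }.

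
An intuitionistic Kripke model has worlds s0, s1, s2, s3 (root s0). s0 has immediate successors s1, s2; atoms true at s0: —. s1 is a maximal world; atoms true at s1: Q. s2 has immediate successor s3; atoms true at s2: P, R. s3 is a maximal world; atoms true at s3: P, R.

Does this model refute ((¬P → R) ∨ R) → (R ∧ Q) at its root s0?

s0 ⊮ ((¬P → R) ∨ R) → (R ∧ Q): at the accessible world s2, s2 ⊩ (¬P → R) ∨ R but s2 ⊮ R ∧ Q.
s2 ⊮ R ∧ Q since s2 fails Q.
So the root s0 does not force ((¬P → R) ∨ R) → (R ∧ Q); the model is a countermodel.

Yes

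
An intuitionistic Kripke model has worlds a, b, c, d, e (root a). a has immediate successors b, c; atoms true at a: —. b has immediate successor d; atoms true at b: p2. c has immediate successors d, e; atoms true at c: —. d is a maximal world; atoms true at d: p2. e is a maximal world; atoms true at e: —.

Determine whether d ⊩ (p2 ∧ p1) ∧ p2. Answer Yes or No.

No

d ⊮ (p2 ∧ p1) ∧ p2 since d fails p2 ∧ p1.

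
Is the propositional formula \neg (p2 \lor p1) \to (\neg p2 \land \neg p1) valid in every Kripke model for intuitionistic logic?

This is a constructively valid De Morgan direction (negated disjunction to conjunction of negations), which is intuitionistically derivable.
From \neg (p2 \lor p1): if p2 held then p2 \lor p1 would, contradiction — so \neg p2; similarly \neg p1.

Yes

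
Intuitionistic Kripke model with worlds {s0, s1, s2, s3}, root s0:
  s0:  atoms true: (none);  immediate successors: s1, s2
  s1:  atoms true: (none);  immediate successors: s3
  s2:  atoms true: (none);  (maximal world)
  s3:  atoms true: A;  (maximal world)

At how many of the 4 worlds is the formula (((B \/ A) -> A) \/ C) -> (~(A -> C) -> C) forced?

s0: does not force it — s0 ||-/- (((B \/ A) -> A) \/ C) -> (~(A -> C) -> C): already at s0 itself, s0 ||- ((B \/ A) -> A) \/ C but s0 ||-/- ~(A -> C) -> C.
s1: does not force it — s1 ||-/- (((B \/ A) -> A) \/ C) -> (~(A -> C) -> C): already at s1 itself, s1 ||- ((B \/ A) -> A) \/ C but s1 ||-/- ~(A -> C) -> C.
s2: forces it.
s3: does not force it — s3 ||-/- (((B \/ A) -> A) \/ C) -> (~(A -> C) -> C): already at s3 itself, s3 ||- ((B \/ A) -> A) \/ C but s3 ||-/- ~(A -> C) -> C.
Worlds forcing the formula: {s2}.

1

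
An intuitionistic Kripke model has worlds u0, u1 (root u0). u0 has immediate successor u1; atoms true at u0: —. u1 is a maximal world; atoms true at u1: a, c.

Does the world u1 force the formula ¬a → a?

u1 ⊩ ¬a → a vacuously: no world accessible from u1 forces the antecedent ¬a.

Yes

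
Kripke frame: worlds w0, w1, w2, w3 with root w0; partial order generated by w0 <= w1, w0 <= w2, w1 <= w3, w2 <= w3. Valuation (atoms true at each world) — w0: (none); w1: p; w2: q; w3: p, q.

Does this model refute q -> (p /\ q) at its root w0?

w0 ||-/- q -> (p /\ q): at the accessible world w2, w2 ||- q but w2 ||-/- p /\ q.
w2 ||-/- p /\ q since w2 fails p.
So the root w0 does not force q -> (p /\ q); the model is a countermodel.

Yes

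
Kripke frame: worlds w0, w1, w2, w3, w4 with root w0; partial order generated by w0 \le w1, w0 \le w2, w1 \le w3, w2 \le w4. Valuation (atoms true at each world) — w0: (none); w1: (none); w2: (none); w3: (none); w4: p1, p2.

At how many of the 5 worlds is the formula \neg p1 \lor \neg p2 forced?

w0: does not force it — w0 \nVdash \neg p1 \lor \neg p2: neither disjunct is forced at w0.
w1: forces it.
w2: does not force it.
w3: forces it.
w4: does not force it.
Worlds forcing the formula: {w1, w3}.

2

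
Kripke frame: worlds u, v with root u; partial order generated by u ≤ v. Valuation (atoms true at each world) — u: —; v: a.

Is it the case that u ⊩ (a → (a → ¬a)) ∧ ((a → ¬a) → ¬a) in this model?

No

u ⊮ (a → (a → ¬a)) ∧ ((a → ¬a) → ¬a) since u fails a → (a → ¬a).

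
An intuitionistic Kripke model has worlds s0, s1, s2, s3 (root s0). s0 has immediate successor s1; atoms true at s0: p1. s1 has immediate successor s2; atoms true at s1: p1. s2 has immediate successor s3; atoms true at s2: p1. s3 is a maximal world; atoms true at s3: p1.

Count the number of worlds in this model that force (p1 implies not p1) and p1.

0

s0: does not force it — s0 does not force (p1 implies not p1) and p1 since s0 fails p1 implies not p1.
s1: does not force it — s1 does not force (p1 implies not p1) and p1 since s1 fails p1 implies not p1.
s2: does not force it.
s3: does not force it.
Worlds forcing the formula: { }.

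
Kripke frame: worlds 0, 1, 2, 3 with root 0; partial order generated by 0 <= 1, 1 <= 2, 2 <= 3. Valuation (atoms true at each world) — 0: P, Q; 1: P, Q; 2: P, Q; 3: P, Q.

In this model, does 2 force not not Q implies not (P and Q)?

2 does not force not not Q implies not (P and Q): already at 2 itself, 2 forces not not Q but 2 does not force not (P and Q).
2 does not force not (P and Q) since 2 is accessible from 2 and 2 forces P and Q.
2 forces P and Q since 2 forces both conjuncts.

No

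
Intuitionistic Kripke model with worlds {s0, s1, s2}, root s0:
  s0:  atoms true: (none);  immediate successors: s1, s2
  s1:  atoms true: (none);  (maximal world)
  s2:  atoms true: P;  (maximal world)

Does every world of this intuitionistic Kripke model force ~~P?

No

Not every world: s0 ||-/- ~~P.
s0 ||-/- ~~P since s1 is accessible from s0 and s1 ||- ~P.
s1 ||- ~P: no world accessible from s1 forces P.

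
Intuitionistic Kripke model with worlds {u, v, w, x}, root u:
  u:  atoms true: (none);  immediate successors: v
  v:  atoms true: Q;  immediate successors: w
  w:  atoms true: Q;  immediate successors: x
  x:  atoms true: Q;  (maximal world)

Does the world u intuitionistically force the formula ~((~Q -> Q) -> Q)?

u ||-/- ~((~Q -> Q) -> Q) since v is accessible from u and v ||- (~Q -> Q) -> Q.
v ||- (~Q -> Q) -> Q: every world accessible from v that forces ~Q -> Q (namely v, w, x) also forces Q.

No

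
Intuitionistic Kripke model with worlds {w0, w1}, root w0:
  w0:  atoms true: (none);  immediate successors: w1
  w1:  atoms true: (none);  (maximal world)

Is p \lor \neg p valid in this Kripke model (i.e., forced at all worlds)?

w0 \Vdash p \lor \neg p via the disjunct \neg p.
Since the root w0 forces p \lor \neg p and forcing is persistent (monotone upward), every world forces it.

Yes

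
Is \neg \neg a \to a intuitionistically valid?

No

This is double-negation elimination, which is not intuitionistically valid.
A Kripke countermodel: worlds u, v; order generated by u \le v; atoms true at each world — u:{}; v:{a}.
u \nVdash \neg \neg a \to a: already at u itself, u \Vdash \neg \neg a but u \nVdash a.
u lacks atom a, so u \nVdash a.
So the root u does not force the formula.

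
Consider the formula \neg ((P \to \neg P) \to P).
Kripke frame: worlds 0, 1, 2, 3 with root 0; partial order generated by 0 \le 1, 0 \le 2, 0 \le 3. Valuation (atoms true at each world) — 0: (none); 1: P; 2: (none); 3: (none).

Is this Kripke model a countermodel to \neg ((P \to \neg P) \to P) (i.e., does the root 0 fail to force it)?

0 \nVdash \neg ((P \to \neg P) \to P) since 1 is accessible from 0 and 1 \Vdash (P \to \neg P) \to P.
1 \Vdash (P \to \neg P) \to P vacuously: no world accessible from 1 forces the antecedent P \to \neg P.
So the root 0 does not force \neg ((P \to \neg P) \to P); the model is a countermodel.

Yes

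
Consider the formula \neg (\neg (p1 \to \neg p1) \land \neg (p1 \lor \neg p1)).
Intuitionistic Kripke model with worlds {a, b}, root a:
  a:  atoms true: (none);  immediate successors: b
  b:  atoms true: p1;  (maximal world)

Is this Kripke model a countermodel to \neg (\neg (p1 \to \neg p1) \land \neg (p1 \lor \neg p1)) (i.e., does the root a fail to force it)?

a \Vdash \neg (\neg (p1 \to \neg p1) \land \neg (p1 \lor \neg p1)): no world accessible from a forces \neg (p1 \to \neg p1) \land \neg (p1 \lor \neg p1).
So the root a forces \neg (\neg (p1 \to \neg p1) \land \neg (p1 \lor \neg p1)); the model is not a countermodel.

No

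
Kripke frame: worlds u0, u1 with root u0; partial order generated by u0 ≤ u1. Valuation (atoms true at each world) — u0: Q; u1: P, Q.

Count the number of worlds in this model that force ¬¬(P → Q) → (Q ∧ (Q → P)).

1

u0: does not force it — u0 ⊮ ¬¬(P → Q) → (Q ∧ (Q → P)): already at u0 itself, u0 ⊩ ¬¬(P → Q) but u0 ⊮ Q ∧ (Q → P).
u1: forces it.
Worlds forcing the formula: {u1}.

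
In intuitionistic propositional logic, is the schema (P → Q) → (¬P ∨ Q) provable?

No

This is the material-implication-as-disjunction principle, which is not intuitionistically valid.
A Kripke countermodel: worlds u, v; order generated by u ≤ v; atoms true at each world — u:{}; v:{P,Q}.
u ⊮ (P → Q) → (¬P ∨ Q): already at u itself, u ⊩ P → Q but u ⊮ ¬P ∨ Q.
u ⊮ ¬P ∨ Q: neither disjunct is forced at u.
u ⊮ ¬P since v is accessible from u and v ⊩ P.
So the root u does not force the formula.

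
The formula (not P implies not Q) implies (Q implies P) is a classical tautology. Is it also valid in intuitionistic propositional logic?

No

This is the converse of contraposition, which is not intuitionistically valid.
A Kripke countermodel: worlds u0, u1; order generated by u0 <= u1; atoms true at each world — u0:{Q}; u1:{P,Q}.
u0 does not force (not P implies not Q) implies (Q implies P): already at u0 itself, u0 forces not P implies not Q but u0 does not force Q implies P.
u0 does not force Q implies P: already at u0 itself, u0 forces Q but u0 does not force P.
u0 lacks atom P, so u0 does not force P.
So the root u0 does not force the formula.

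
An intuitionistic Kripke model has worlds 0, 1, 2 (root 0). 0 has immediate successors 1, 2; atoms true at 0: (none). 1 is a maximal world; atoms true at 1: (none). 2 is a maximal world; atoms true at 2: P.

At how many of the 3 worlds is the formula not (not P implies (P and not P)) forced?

0: does not force it — 0 does not force not (not P implies (P and not P)) since 2 is accessible from 0 and 2 forces not P implies (P and not P).
1: forces it.
2: does not force it.
Worlds forcing the formula: {1}.

1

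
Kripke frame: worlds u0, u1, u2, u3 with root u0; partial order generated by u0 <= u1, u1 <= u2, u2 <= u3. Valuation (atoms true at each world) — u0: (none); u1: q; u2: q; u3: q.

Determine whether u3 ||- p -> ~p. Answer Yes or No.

Yes

u3 ||- p -> ~p vacuously: no world accessible from u3 forces the antecedent p.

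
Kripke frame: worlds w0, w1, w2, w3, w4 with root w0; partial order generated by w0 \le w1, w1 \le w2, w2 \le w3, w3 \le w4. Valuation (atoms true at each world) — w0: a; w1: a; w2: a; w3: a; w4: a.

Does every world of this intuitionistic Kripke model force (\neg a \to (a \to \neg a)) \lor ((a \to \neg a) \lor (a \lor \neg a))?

Yes

w0 \Vdash (\neg a \to (a \to \neg a)) \lor ((a \to \neg a) \lor (a \lor \neg a)) via the disjunct \neg a \to (a \to \neg a).
Since the root w0 forces (\neg a \to (a \to \neg a)) \lor ((a \to \neg a) \lor (a \lor \neg a)) and forcing is persistent (monotone upward), every world forces it.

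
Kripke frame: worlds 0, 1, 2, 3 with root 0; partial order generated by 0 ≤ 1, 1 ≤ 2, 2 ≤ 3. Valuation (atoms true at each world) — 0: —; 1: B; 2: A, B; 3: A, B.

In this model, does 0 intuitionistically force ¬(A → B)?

No

0 ⊮ ¬(A → B) since 0 is accessible from 0 and 0 ⊩ A → B.
0 ⊩ A → B: every world accessible from 0 that forces A (namely 2, 3) also forces B.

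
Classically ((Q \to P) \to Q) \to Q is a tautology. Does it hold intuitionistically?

This is Peirce's law, which is not intuitionistically valid.
A Kripke countermodel: worlds a, b; order generated by a \le b; atoms true at each world — a:{}; b:{Q}.
a \nVdash ((Q \to P) \to Q) \to Q: already at a itself, a \Vdash (Q \to P) \to Q but a \nVdash Q.
a lacks atom Q, so a \nVdash Q.
So the root a does not force the formula.

No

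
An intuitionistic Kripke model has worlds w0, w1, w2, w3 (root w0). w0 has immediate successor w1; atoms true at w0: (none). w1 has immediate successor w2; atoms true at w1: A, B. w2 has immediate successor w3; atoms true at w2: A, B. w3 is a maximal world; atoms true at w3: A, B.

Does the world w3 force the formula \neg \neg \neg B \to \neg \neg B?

w3 \Vdash \neg \neg \neg B \to \neg \neg B vacuously: no world accessible from w3 forces the antecedent \neg \neg \neg B.

Yes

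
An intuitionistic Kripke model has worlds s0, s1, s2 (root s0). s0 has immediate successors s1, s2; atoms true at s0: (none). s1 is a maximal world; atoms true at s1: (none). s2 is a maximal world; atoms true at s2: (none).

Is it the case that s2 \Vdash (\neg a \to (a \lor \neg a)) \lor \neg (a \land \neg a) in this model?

s2 \Vdash (\neg a \to (a \lor \neg a)) \lor \neg (a \land \neg a) via the disjunct \neg a \to (a \lor \neg a).

Yes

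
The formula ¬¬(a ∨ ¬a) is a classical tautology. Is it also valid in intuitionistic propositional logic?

This is the double negation of excluded middle, which is intuitionistically derivable.
Assuming ¬(a ∨ ¬a): from a we'd get a ∨ ¬a, so ¬a; but then a ∨ ¬a again — contradiction. Hence ¬¬(a ∨ ¬a).

Yes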